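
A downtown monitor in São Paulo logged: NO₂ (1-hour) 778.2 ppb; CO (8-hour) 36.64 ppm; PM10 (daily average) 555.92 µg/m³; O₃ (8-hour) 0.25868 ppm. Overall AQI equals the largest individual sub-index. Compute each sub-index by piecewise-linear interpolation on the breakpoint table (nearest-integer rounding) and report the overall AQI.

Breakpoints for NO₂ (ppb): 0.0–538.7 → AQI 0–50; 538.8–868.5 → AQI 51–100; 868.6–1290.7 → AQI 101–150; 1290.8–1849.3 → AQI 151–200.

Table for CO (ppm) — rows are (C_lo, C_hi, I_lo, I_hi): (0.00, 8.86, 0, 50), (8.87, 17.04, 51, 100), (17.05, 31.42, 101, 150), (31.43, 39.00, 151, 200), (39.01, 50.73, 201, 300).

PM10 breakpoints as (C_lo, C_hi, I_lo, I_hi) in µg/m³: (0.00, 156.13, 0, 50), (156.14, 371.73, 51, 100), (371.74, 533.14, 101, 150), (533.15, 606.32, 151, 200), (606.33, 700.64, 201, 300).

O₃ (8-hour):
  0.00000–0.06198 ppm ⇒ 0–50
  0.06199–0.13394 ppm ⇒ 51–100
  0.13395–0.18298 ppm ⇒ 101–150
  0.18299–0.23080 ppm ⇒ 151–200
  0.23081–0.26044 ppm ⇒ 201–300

NO₂: 778.2 ∈ [538.8, 868.5] ↔ index [51, 100].
51 + (778.2−538.8)·(100−51)/(868.5−538.8) = 51 + 239.4·49/329.7 ≈ 86.58, so AQI = 87.
CO: 36.64 lies in 31.43–39.00, so I_lo=151, I_hi=200, C_lo=31.43, C_hi=39.00.
(200−151)/(39.00−31.43) × (36.64−31.43) + 151 = 49/7.57 × 5.21 + 151 ≈ 184.72 → 185.
PM10: 555.92 lies in 533.15–606.32, so I_lo=151, I_hi=200, C_lo=533.15, C_hi=606.32.
(200−151)/(606.32−533.15) × (555.92−533.15) + 151 = 49/73.17 × 22.77 + 151 ≈ 166.25 → 166.
O₃ 0.25868: bracket 0.23081–0.26044 → index 201–300; slope 99/0.02963, offset 0.02787.
AQI = 201 + 99/0.02963·0.02787 ≈ 294.12 ⇒ 294.
Sub-indices: NO₂→87, CO→185, PM10→166, O₃→294. Overall AQI = max = 294; dominant pollutant is O₃.

294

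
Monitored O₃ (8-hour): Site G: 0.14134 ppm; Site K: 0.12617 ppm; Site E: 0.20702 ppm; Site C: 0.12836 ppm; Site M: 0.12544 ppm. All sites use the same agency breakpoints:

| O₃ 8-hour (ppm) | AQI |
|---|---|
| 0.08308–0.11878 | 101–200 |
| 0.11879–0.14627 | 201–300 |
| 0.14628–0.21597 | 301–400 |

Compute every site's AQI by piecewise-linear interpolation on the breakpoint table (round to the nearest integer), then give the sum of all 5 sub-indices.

1357

Site G 0.14134: bracket 0.11879–0.14627 → index 201–300; slope 99/0.02748, offset 0.02255.
AQI = 201 + 99/0.02748·0.02255 ≈ 282.24 ⇒ 282.
Site K 0.12617: bracket 0.11879–0.14627 → index 201–300; slope 99/0.02748, offset 0.00738.
AQI = 201 + 99/0.02748·0.00738 ≈ 227.59 ⇒ 228.
Site E 0.20702: bracket 0.14628–0.21597 → index 301–400; slope 99/0.06969, offset 0.06074.
AQI = 301 + 99/0.06969·0.06074 ≈ 387.29 ⇒ 387.
Site C: 0.12836 lies in 0.11879–0.14627, so I_lo=201, I_hi=300, C_lo=0.11879, C_hi=0.14627.
(300−201)/(0.14627−0.11879) × (0.12836−0.11879) + 201 = 99/0.02748 × 0.00957 + 201 ≈ 235.48 → 235.
Site M 0.12544: bracket 0.11879–0.14627 → index 201–300; slope 99/0.02748, offset 0.00665.
AQI = 201 + 99/0.02748·0.00665 ≈ 224.96 ⇒ 225.
AQIs: Site G=282, Site K=228, Site E=387, Site C=235, Site M=225. Sum = 282 + 228 + 387 + 235 + 225 = 1357.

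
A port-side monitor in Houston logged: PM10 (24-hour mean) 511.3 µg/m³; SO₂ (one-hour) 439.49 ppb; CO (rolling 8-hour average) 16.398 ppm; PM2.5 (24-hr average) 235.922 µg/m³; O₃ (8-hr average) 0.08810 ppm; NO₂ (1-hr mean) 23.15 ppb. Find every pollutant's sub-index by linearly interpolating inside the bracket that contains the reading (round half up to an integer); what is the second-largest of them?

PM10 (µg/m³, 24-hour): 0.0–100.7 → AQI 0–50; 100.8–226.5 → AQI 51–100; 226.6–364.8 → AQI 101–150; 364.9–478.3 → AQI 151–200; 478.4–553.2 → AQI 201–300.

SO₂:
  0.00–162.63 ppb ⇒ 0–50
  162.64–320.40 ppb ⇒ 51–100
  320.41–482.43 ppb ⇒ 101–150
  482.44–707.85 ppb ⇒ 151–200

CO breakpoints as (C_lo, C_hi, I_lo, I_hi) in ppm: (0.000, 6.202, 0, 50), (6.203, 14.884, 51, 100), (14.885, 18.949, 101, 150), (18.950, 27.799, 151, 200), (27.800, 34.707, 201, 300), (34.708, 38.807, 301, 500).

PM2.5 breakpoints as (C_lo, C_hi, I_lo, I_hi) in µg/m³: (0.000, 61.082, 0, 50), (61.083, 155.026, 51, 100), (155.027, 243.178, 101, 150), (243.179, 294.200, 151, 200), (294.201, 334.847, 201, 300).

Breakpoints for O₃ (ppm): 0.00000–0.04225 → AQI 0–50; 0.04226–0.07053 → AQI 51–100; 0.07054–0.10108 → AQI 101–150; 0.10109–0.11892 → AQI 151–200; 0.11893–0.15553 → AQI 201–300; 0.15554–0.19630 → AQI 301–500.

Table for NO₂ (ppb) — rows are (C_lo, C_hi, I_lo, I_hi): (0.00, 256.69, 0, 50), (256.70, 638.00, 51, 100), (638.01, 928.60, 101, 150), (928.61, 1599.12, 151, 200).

146

PM10: row 478.4–553.2 (AQI 201–300). (300−201)·(511.3−478.4)/(553.2−478.4) + 201 = 99·32.9/74.8 + 201 ≈ 244.54 → 245.
SO₂: 439.49 lies in 320.41–482.43, so I_lo=101, I_hi=150, C_lo=320.41, C_hi=482.43.
(150−101)/(482.43−320.41) × (439.49−320.41) + 101 = 49/162.02 × 119.08 + 101 ≈ 137.01 → 137.
CO: row 14.885–18.949 (AQI 101–150). (150−101)·(16.398−14.885)/(18.949−14.885) + 101 = 49·1.513/4.064 + 101 ≈ 119.24 → 119.
PM2.5: 235.922 lies in 155.027–243.178, so I_lo=101, I_hi=150, C_lo=155.027, C_hi=243.178.
(150−101)/(243.178−155.027) × (235.922−155.027) + 101 = 49/88.151 × 80.895 + 101 ≈ 145.97 → 146.
O₃ 0.08810: bracket 0.07054–0.10108 → index 101–150; slope 49/0.03054, offset 0.01756.
AQI = 101 + 49/0.03054·0.01756 ≈ 129.17 ⇒ 129.
NO₂: 23.15 ∈ [0.00, 256.69] ↔ index [0, 50].
0 + (23.15−0.00)·(50−0)/(256.69−0.00) = 0 + 23.15·50/256.69 ≈ 4.51, so AQI = 5.
Sub-indices: PM10→245, SO₂→137, CO→119, PM2.5→146, O₃→129, NO₂→5. Ranked high→low: 245, 146, 137, 129, 119, 5. Second-highest sub-index = 146.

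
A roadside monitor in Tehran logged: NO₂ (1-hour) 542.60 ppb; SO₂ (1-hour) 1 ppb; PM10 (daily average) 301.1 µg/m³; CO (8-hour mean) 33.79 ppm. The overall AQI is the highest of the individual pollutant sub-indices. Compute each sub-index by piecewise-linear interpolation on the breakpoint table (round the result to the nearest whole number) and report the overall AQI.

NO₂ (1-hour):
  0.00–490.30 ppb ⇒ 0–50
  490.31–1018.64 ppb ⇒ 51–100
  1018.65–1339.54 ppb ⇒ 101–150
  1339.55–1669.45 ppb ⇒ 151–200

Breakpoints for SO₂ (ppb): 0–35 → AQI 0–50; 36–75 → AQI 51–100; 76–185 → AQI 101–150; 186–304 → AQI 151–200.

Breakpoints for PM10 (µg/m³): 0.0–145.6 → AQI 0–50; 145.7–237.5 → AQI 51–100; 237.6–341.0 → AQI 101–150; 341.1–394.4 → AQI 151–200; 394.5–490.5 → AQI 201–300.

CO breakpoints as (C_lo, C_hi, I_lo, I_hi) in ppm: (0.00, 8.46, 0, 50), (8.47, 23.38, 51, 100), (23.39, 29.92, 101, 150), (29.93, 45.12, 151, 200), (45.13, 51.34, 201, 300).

NO₂: row 490.31–1018.64 (AQI 51–100). (100−51)·(542.60−490.31)/(1018.64−490.31) + 51 = 49·52.29/528.33 + 51 ≈ 55.85 → 56.
SO₂: row 0–35 (AQI 0–50). (50−0)·(1−0)/(35−0) + 0 = 50·1/35 + 0 ≈ 1.43 → 1.
PM10: 301.1 lies in 237.6–341.0, so I_lo=101, I_hi=150, C_lo=237.6, C_hi=341.0.
(150−101)/(341.0−237.6) × (301.1−237.6) + 101 = 49/103.4 × 63.5 + 101 ≈ 131.09 → 131.
CO 33.79: bracket 29.93–45.12 → index 151–200; slope 49/15.19, offset 3.86.
AQI = 151 + 49/15.19·3.86 ≈ 163.45 ⇒ 163.
Sub-indices: NO₂→56, SO₂→1, PM10→131, CO→163. Overall AQI = max = 163; dominant pollutant is CO.

163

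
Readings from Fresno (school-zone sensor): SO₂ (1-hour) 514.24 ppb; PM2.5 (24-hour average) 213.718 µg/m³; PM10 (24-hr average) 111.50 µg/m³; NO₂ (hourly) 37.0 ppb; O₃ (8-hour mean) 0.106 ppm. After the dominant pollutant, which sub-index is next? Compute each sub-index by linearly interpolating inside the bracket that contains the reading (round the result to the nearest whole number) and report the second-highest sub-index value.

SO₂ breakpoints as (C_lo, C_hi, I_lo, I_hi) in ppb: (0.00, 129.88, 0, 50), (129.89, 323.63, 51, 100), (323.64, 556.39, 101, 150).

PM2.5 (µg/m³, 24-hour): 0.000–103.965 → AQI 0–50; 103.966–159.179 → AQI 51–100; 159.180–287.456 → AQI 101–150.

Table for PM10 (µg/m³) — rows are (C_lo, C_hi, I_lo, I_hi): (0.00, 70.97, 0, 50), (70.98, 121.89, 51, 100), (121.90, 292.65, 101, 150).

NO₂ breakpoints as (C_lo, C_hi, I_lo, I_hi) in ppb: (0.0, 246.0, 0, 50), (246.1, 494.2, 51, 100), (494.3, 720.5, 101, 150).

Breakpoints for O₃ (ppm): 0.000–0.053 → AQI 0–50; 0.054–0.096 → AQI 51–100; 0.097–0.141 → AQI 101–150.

122

SO₂ 514.24: bracket 323.64–556.39 → index 101–150; slope 49/232.75, offset 190.60.
AQI = 101 + 49/232.75·190.60 ≈ 141.13 ⇒ 141.
PM2.5: 213.718 ∈ [159.180, 287.456] ↔ index [101, 150].
101 + (213.718−159.180)·(150−101)/(287.456−159.180) = 101 + 54.538·49/128.276 ≈ 121.83, so AQI = 122.
PM10: 111.50 lies in 70.98–121.89, so I_lo=51, I_hi=100, C_lo=70.98, C_hi=121.89.
(100−51)/(121.89−70.98) × (111.50−70.98) + 51 = 49/50.91 × 40.52 + 51 ≈ 90.00 → 90.
NO₂: 37.0 lies in 0.0–246.0, so I_lo=0, I_hi=50, C_lo=0.0, C_hi=246.0.
(50−0)/(246.0−0.0) × (37.0−0.0) + 0 = 50/246.0 × 37.0 + 0 ≈ 7.52 → 8.
O₃: row 0.097–0.141 (AQI 101–150). (150−101)·(0.106−0.097)/(0.141−0.097) + 101 = 49·0.009/0.044 + 101 ≈ 111.02 → 111.
Sub-indices: SO₂→141, PM2.5→122, PM10→90, NO₂→8, O₃→111. Ranked high→low: 141, 122, 111, 90, 8. Second-highest sub-index = 122.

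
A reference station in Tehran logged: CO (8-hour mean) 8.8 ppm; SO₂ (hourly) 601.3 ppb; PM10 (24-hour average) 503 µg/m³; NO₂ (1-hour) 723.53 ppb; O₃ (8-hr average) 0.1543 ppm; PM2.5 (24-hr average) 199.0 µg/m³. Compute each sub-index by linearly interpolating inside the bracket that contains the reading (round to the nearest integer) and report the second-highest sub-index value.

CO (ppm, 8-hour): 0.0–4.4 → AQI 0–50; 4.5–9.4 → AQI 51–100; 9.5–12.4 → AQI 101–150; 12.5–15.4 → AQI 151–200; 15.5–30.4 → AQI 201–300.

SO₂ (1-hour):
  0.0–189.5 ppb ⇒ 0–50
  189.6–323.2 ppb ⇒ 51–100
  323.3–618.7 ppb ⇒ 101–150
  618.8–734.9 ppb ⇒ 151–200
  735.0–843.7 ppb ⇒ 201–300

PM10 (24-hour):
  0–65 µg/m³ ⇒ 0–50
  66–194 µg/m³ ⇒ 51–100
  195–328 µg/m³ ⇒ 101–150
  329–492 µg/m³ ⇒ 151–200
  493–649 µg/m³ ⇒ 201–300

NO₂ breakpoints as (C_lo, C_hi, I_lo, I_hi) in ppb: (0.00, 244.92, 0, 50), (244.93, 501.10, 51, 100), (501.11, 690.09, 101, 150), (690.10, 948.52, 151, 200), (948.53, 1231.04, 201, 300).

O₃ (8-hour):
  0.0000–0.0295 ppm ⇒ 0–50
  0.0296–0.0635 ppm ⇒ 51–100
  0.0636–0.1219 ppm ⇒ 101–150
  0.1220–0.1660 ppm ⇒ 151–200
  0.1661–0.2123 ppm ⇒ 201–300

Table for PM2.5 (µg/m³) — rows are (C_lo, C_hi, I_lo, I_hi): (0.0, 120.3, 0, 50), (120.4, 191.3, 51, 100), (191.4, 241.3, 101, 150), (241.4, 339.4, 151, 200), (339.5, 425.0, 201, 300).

187

CO: row 4.5–9.4 (AQI 51–100). (100−51)·(8.8−4.5)/(9.4−4.5) + 51 = 49·4.3/4.9 + 51 ≈ 94.00 → 94.
SO₂: row 323.3–618.7 (AQI 101–150). (150−101)·(601.3−323.3)/(618.7−323.3) + 101 = 49·278.0/295.4 + 101 ≈ 147.11 → 147.
PM10 503: bracket 493–649 → index 201–300; slope 99/156, offset 10.
AQI = 201 + 99/156·10 ≈ 207.35 ⇒ 207.
NO₂: row 690.10–948.52 (AQI 151–200). (200−151)·(723.53−690.10)/(948.52−690.10) + 151 = 49·33.43/258.42 + 151 ≈ 157.34 → 157.
O₃: 0.1543 lies in 0.1220–0.1660, so I_lo=151, I_hi=200, C_lo=0.1220, C_hi=0.1660.
(200−151)/(0.1660−0.1220) × (0.1543−0.1220) + 151 = 49/0.0440 × 0.0323 + 151 ≈ 186.97 → 187.
PM2.5: 199.0 ∈ [191.4, 241.3] ↔ index [101, 150].
101 + (199.0−191.4)·(150−101)/(241.3−191.4) = 101 + 7.6·49/49.9 ≈ 108.46, so AQI = 108.
Sub-indices: CO→94, SO₂→147, PM10→207, NO₂→157, O₃→187, PM2.5→108. Ranked high→low: 207, 187, 157, 147, 108, 94. Second-highest sub-index = 187.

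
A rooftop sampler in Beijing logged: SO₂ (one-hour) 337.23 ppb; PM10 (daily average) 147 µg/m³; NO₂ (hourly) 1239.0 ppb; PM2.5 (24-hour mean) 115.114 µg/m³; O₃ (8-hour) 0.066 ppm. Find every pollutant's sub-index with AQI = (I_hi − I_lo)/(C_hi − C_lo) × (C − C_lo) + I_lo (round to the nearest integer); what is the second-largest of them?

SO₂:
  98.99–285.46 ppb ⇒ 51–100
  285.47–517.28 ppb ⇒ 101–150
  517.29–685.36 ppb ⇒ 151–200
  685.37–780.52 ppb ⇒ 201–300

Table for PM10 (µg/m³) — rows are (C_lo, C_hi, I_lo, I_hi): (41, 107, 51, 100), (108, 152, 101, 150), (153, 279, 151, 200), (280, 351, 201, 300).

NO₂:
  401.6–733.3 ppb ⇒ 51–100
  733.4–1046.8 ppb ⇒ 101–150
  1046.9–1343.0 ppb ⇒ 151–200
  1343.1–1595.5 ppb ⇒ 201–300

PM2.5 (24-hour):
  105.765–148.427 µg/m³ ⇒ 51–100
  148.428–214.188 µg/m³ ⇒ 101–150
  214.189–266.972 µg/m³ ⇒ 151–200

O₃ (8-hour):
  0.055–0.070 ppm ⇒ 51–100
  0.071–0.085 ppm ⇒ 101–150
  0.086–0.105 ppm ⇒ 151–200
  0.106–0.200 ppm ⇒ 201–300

SO₂ 337.23: bracket 285.47–517.28 → index 101–150; slope 49/231.81, offset 51.76.
AQI = 101 + 49/231.81·51.76 ≈ 111.94 ⇒ 112.
PM10: 147 ∈ [108, 152] ↔ index [101, 150].
101 + (147−108)·(150−101)/(152−108) = 101 + 39·49/44 ≈ 144.43, so AQI = 144.
NO₂: 1239.0 lies in 1046.9–1343.0, so I_lo=151, I_hi=200, C_lo=1046.9, C_hi=1343.0.
(200−151)/(1343.0−1046.9) × (1239.0−1046.9) + 151 = 49/296.1 × 192.1 + 151 ≈ 182.79 → 183.
PM2.5: 115.114 ∈ [105.765, 148.427] ↔ index [51, 100].
51 + (115.114−105.765)·(100−51)/(148.427−105.765) = 51 + 9.349·49/42.662 ≈ 61.74, so AQI = 62.
O₃: 0.066 lies in 0.055–0.070, so I_lo=51, I_hi=100, C_lo=0.055, C_hi=0.070.
(100−51)/(0.070−0.055) × (0.066−0.055) + 51 = 49/0.015 × 0.011 + 51 ≈ 86.93 → 87.
Sub-indices: SO₂→112, PM10→144, NO₂→183, PM2.5→62, O₃→87. Ranked high→low: 183, 144, 112, 87, 62. Second-highest sub-index = 144.

144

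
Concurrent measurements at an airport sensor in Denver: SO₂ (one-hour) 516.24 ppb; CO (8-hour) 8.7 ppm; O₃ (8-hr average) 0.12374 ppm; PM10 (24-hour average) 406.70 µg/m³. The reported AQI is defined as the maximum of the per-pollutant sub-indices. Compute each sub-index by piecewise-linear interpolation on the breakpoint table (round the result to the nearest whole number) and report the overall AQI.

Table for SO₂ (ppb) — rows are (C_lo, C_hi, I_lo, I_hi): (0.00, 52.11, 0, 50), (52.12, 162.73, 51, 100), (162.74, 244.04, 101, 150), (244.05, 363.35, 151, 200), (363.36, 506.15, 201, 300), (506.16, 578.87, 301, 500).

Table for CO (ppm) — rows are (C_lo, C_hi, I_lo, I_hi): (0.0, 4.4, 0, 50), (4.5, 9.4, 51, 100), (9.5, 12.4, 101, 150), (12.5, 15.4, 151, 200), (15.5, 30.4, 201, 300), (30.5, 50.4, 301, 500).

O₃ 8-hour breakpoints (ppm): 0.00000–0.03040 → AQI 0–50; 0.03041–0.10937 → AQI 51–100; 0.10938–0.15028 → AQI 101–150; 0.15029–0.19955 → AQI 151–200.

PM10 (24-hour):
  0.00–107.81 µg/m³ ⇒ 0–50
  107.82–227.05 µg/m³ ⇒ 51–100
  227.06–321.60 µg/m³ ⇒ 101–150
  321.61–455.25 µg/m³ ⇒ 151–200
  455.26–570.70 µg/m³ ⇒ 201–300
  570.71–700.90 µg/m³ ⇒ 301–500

329

SO₂: 516.24 lies in 506.16–578.87, so I_lo=301, I_hi=500, C_lo=506.16, C_hi=578.87.
(500−301)/(578.87−506.16) × (516.24−506.16) + 301 = 199/72.71 × 10.08 + 301 ≈ 328.59 → 329.
CO: 8.7 lies in 4.5–9.4, so I_lo=51, I_hi=100, C_lo=4.5, C_hi=9.4.
(100−51)/(9.4−4.5) × (8.7−4.5) + 51 = 49/4.9 × 4.2 + 51 ≈ 93.00 → 93.
O₃ 0.12374: bracket 0.10938–0.15028 → index 101–150; slope 49/0.04090, offset 0.01436.
AQI = 101 + 49/0.04090·0.01436 ≈ 118.20 ⇒ 118.
PM10: row 321.61–455.25 (AQI 151–200). (200−151)·(406.70−321.61)/(455.25−321.61) + 151 = 49·85.09/133.64 + 151 ≈ 182.20 → 182.
Sub-indices: SO₂→329, CO→93, O₃→118, PM10→182. Overall AQI = max = 329; dominant pollutant is SO₂.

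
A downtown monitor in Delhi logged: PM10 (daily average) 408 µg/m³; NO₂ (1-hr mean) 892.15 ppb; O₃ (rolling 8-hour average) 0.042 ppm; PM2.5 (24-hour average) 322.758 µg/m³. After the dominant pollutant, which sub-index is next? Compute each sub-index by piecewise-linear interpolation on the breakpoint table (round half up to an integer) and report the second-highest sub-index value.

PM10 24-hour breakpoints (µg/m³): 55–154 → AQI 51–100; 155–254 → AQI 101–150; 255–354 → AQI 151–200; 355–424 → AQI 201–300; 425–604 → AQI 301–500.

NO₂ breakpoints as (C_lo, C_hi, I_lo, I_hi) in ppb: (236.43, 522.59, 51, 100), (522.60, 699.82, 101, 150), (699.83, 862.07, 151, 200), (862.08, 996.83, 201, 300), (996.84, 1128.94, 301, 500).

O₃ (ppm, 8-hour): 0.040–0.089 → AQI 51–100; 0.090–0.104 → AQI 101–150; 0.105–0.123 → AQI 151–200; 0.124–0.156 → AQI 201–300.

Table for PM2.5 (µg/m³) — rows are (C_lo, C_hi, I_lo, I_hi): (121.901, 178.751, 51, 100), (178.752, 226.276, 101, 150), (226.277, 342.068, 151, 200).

PM10 408: bracket 355–424 → index 201–300; slope 99/69, offset 53.
AQI = 201 + 99/69·53 ≈ 277.04 ⇒ 277.
NO₂: 892.15 ∈ [862.08, 996.83] ↔ index [201, 300].
201 + (892.15−862.08)·(300−201)/(996.83−862.08) = 201 + 30.07·99/134.75 ≈ 223.09, so AQI = 223.
O₃: 0.042 ∈ [0.040, 0.089] ↔ index [51, 100].
51 + (0.042−0.040)·(100−51)/(0.089−0.040) = 51 + 0.002·49/0.049 ≈ 53.00, so AQI = 53.
PM2.5: row 226.277–342.068 (AQI 151–200). (200−151)·(322.758−226.277)/(342.068−226.277) + 151 = 49·96.481/115.791 + 151 ≈ 191.83 → 192.
Sub-indices: PM10→277, NO₂→223, O₃→53, PM2.5→192. Ranked high→low: 277, 223, 192, 53. Second-highest sub-index = 223.

223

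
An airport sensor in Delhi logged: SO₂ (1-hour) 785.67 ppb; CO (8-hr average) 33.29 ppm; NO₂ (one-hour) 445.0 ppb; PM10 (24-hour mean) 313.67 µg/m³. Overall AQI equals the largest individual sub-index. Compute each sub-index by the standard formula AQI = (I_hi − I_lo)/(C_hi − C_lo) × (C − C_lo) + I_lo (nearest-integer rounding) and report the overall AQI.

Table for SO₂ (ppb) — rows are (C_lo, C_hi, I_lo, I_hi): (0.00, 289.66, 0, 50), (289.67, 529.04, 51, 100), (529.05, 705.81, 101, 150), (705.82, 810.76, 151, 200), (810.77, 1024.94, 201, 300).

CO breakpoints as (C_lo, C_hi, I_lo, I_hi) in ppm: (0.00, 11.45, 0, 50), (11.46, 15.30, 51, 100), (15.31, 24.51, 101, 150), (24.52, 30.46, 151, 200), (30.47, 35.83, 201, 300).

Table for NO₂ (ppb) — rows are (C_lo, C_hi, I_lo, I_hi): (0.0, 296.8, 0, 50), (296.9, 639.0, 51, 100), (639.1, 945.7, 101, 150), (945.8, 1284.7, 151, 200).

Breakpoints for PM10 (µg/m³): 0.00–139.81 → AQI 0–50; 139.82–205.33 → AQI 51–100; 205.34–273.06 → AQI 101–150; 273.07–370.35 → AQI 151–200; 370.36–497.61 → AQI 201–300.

253

SO₂: 785.67 ∈ [705.82, 810.76] ↔ index [151, 200].
151 + (785.67−705.82)·(200−151)/(810.76−705.82) = 151 + 79.85·49/104.94 ≈ 188.28, so AQI = 188.
CO: 33.29 lies in 30.47–35.83, so I_lo=201, I_hi=300, C_lo=30.47, C_hi=35.83.
(300−201)/(35.83−30.47) × (33.29−30.47) + 201 = 99/5.36 × 2.82 + 201 ≈ 253.09 → 253.
NO₂: row 296.9–639.0 (AQI 51–100). (100−51)·(445.0−296.9)/(639.0−296.9) + 51 = 49·148.1/342.1 + 51 ≈ 72.21 → 72.
PM10: row 273.07–370.35 (AQI 151–200). (200−151)·(313.67−273.07)/(370.35−273.07) + 151 = 49·40.60/97.28 + 151 ≈ 171.45 → 171.
Sub-indices: SO₂→188, CO→253, NO₂→72, PM10→171. Overall AQI = max = 253; dominant pollutant is CO.
AQI 253: Very Unhealthy.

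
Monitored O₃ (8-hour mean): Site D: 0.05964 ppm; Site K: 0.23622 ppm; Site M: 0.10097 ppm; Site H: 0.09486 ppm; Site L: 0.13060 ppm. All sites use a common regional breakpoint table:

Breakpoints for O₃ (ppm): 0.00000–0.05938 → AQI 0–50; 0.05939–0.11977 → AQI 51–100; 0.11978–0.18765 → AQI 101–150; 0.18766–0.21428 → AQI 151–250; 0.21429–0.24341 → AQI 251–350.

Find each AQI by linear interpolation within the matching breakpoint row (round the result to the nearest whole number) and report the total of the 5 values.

Site D 0.05964: bracket 0.05939–0.11977 → index 51–100; slope 49/0.06038, offset 0.00025.
AQI = 51 + 49/0.06038·0.00025 ≈ 51.20 ⇒ 51.
Site K: row 0.21429–0.24341 (AQI 251–350). (350−251)·(0.23622−0.21429)/(0.24341−0.21429) + 251 = 99·0.02193/0.02912 + 251 ≈ 325.56 → 326.
Site M 0.10097: bracket 0.05939–0.11977 → index 51–100; slope 49/0.06038, offset 0.04158.
AQI = 51 + 49/0.06038·0.04158 ≈ 84.74 ⇒ 85.
Site H: 0.09486 lies in 0.05939–0.11977, so I_lo=51, I_hi=100, C_lo=0.05939, C_hi=0.11977.
(100−51)/(0.11977−0.05939) × (0.09486−0.05939) + 51 = 49/0.06038 × 0.03547 + 51 ≈ 79.78 → 80.
Site L: 0.13060 ∈ [0.11978, 0.18765] ↔ index [101, 150].
101 + (0.13060−0.11978)·(150−101)/(0.18765−0.11978) = 101 + 0.01082·49/0.06787 ≈ 108.81, so AQI = 109.
AQIs: Site D=51, Site K=326, Site M=85, Site H=80, Site L=109. Sum = 51 + 326 + 85 + 80 + 109 = 651.

651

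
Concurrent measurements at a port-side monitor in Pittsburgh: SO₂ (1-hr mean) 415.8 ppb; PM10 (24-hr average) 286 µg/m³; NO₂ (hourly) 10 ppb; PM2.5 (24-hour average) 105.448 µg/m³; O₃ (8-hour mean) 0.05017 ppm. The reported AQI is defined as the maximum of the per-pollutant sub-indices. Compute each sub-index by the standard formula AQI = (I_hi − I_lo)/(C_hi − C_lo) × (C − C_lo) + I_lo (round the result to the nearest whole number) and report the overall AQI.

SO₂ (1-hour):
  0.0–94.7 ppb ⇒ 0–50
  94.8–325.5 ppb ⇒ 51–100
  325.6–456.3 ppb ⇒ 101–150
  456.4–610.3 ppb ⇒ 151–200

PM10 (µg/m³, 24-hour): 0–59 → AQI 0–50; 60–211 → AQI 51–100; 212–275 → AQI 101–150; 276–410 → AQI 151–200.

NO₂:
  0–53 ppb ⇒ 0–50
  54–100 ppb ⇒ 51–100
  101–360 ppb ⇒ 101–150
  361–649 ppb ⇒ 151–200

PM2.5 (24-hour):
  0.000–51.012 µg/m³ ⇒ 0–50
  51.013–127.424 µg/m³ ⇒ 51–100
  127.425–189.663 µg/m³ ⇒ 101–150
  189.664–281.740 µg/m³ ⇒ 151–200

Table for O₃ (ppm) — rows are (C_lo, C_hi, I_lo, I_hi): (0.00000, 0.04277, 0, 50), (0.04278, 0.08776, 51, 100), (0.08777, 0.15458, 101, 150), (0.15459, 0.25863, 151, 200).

155

SO₂ 415.8: bracket 325.6–456.3 → index 101–150; slope 49/130.7, offset 90.2.
AQI = 101 + 49/130.7·90.2 ≈ 134.82 ⇒ 135.
PM10 286: bracket 276–410 → index 151–200; slope 49/134, offset 10.
AQI = 151 + 49/134·10 ≈ 154.66 ⇒ 155.
NO₂: 10 lies in 0–53, so I_lo=0, I_hi=50, C_lo=0, C_hi=53.
(50−0)/(53−0) × (10−0) + 0 = 50/53 × 10 + 0 ≈ 9.43 → 9.
PM2.5: 105.448 ∈ [51.013, 127.424] ↔ index [51, 100].
51 + (105.448−51.013)·(100−51)/(127.424−51.013) = 51 + 54.435·49/76.411 ≈ 85.91, so AQI = 86.
O₃: row 0.04278–0.08776 (AQI 51–100). (100−51)·(0.05017−0.04278)/(0.08776−0.04278) + 51 = 49·0.00739/0.04498 + 51 ≈ 59.05 → 59.
Sub-indices: SO₂→135, PM10→155, NO₂→9, PM2.5→86, O₃→59. Overall AQI = max = 155; dominant pollutant is PM10.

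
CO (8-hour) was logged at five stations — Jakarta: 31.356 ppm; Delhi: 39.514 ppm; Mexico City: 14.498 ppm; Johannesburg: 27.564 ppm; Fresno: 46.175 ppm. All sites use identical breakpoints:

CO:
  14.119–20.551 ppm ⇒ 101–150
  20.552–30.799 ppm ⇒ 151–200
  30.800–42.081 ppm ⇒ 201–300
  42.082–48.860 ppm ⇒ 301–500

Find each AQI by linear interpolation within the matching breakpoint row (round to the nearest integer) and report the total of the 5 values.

Jakarta: 31.356 lies in 30.800–42.081, so I_lo=201, I_hi=300, C_lo=30.800, C_hi=42.081.
(300−201)/(42.081−30.800) × (31.356−30.800) + 201 = 99/11.281 × 0.556 + 201 ≈ 205.88 → 206.
Delhi: 39.514 ∈ [30.800, 42.081] ↔ index [201, 300].
201 + (39.514−30.800)·(300−201)/(42.081−30.800) = 201 + 8.714·99/11.281 ≈ 277.47, so AQI = 277.
Mexico City: 14.498 lies in 14.119–20.551, so I_lo=101, I_hi=150, C_lo=14.119, C_hi=20.551.
(150−101)/(20.551−14.119) × (14.498−14.119) + 101 = 49/6.432 × 0.379 + 101 ≈ 103.89 → 104.
Johannesburg: row 20.552–30.799 (AQI 151–200). (200−151)·(27.564−20.552)/(30.799−20.552) + 151 = 49·7.012/10.247 + 151 ≈ 184.53 → 185.
Fresno: 46.175 ∈ [42.082, 48.860] ↔ index [301, 500].
301 + (46.175−42.082)·(500−301)/(48.860−42.082) = 301 + 4.093·199/6.778 ≈ 421.17, so AQI = 421.
AQIs: Jakarta=206, Delhi=277, Mexico City=104, Johannesburg=185, Fresno=421. Sum = 206 + 277 + 104 + 185 + 421 = 1193.

1193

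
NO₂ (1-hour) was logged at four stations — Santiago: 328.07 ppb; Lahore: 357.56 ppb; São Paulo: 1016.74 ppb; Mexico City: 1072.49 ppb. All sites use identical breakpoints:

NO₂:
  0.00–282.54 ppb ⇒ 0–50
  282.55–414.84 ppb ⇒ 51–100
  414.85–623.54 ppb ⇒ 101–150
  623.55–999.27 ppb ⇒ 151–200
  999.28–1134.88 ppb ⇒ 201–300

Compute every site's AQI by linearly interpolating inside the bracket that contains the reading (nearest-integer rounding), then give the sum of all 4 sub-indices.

615

Santiago: 328.07 lies in 282.55–414.84, so I_lo=51, I_hi=100, C_lo=282.55, C_hi=414.84.
(100−51)/(414.84−282.55) × (328.07−282.55) + 51 = 49/132.29 × 45.52 + 51 ≈ 67.86 → 68.
Lahore: 357.56 lies in 282.55–414.84, so I_lo=51, I_hi=100, C_lo=282.55, C_hi=414.84.
(100−51)/(414.84−282.55) × (357.56−282.55) + 51 = 49/132.29 × 75.01 + 51 ≈ 78.78 → 79.
São Paulo 1016.74: bracket 999.28–1134.88 → index 201–300; slope 99/135.60, offset 17.46.
AQI = 201 + 99/135.60·17.46 ≈ 213.75 ⇒ 214.
Mexico City: row 999.28–1134.88 (AQI 201–300). (300−201)·(1072.49−999.28)/(1134.88−999.28) + 201 = 99·73.21/135.60 + 201 ≈ 254.45 → 254.
AQIs: Santiago=68, Lahore=79, São Paulo=214, Mexico City=254. Sum = 68 + 79 + 214 + 254 = 615.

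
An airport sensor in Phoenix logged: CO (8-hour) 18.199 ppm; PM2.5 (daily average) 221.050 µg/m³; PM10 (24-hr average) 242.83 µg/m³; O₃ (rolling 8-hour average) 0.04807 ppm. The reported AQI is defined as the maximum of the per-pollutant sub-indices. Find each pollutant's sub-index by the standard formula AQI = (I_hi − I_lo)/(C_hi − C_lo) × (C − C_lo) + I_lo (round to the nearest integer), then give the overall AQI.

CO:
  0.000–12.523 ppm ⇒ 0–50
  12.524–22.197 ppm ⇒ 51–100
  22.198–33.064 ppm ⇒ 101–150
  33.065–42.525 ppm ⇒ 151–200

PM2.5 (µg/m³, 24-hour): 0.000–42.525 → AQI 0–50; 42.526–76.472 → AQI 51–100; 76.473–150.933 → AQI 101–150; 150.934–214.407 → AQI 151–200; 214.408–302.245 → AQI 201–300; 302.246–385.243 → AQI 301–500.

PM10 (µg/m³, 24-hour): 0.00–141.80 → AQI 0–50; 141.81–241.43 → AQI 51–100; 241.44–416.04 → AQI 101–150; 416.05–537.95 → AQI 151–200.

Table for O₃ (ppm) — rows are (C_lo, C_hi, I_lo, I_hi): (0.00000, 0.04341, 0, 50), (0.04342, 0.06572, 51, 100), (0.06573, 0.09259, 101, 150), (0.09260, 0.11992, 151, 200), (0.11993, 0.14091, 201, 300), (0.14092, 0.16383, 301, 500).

CO 18.199: bracket 12.524–22.197 → index 51–100; slope 49/9.673, offset 5.675.
AQI = 51 + 49/9.673·5.675 ≈ 79.75 ⇒ 80.
PM2.5 221.050: bracket 214.408–302.245 → index 201–300; slope 99/87.837, offset 6.642.
AQI = 201 + 99/87.837·6.642 ≈ 208.49 ⇒ 208.
PM10 242.83: bracket 241.44–416.04 → index 101–150; slope 49/174.60, offset 1.39.
AQI = 101 + 49/174.60·1.39 ≈ 101.39 ⇒ 101.
O₃: row 0.04342–0.06572 (AQI 51–100). (100−51)·(0.04807−0.04342)/(0.06572−0.04342) + 51 = 49·0.00465/0.02230 + 51 ≈ 61.22 → 61.
Sub-indices: CO→80, PM2.5→208, PM10→101, O₃→61. Overall AQI = max = 208; dominant pollutant is PM2.5.

208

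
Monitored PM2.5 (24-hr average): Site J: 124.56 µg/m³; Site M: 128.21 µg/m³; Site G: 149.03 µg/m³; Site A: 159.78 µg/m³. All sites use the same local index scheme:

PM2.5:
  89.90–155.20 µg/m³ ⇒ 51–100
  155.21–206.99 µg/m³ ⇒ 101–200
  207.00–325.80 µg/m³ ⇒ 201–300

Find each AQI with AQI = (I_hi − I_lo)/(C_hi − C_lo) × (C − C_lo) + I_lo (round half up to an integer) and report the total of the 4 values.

Site J 124.56: bracket 89.90–155.20 → index 51–100; slope 49/65.30, offset 34.66.
AQI = 51 + 49/65.30·34.66 ≈ 77.01 ⇒ 77.
Site M: row 89.90–155.20 (AQI 51–100). (100−51)·(128.21−89.90)/(155.20−89.90) + 51 = 49·38.31/65.30 + 51 ≈ 79.75 → 80.
Site G: 149.03 lies in 89.90–155.20, so I_lo=51, I_hi=100, C_lo=89.90, C_hi=155.20.
(100−51)/(155.20−89.90) × (149.03−89.90) + 51 = 49/65.30 × 59.13 + 51 ≈ 95.37 → 95.
Site A: 159.78 lies in 155.21–206.99, so I_lo=101, I_hi=200, C_lo=155.21, C_hi=206.99.
(200−101)/(206.99−155.21) × (159.78−155.21) + 101 = 99/51.78 × 4.57 + 101 ≈ 109.74 → 110.
AQIs: Site J=77, Site M=80, Site G=95, Site A=110. Sum = 77 + 80 + 95 + 110 = 362.

362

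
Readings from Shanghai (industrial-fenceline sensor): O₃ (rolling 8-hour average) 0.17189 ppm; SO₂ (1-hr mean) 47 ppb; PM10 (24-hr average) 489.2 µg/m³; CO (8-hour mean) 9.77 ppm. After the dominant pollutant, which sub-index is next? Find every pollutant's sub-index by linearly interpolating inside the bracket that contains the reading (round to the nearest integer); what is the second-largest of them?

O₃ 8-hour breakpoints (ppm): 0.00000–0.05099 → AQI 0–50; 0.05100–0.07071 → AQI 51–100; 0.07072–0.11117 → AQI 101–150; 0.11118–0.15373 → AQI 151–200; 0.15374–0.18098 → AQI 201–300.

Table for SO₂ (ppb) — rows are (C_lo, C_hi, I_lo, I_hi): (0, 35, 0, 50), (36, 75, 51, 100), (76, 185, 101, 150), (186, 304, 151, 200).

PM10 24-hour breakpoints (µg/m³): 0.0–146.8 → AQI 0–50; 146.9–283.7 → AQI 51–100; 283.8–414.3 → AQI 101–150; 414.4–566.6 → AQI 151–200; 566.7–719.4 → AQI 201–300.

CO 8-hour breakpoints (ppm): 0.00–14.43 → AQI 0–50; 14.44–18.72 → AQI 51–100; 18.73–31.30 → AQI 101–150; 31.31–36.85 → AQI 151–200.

O₃: 0.17189 ∈ [0.15374, 0.18098] ↔ index [201, 300].
201 + (0.17189−0.15374)·(300−201)/(0.18098−0.15374) = 201 + 0.01815·99/0.02724 ≈ 266.96, so AQI = 267.
SO₂: row 36–75 (AQI 51–100). (100−51)·(47−36)/(75−36) + 51 = 49·11/39 + 51 ≈ 64.82 → 65.
PM10: 489.2 lies in 414.4–566.6, so I_lo=151, I_hi=200, C_lo=414.4, C_hi=566.6.
(200−151)/(566.6−414.4) × (489.2−414.4) + 151 = 49/152.2 × 74.8 + 151 ≈ 175.08 → 175.
CO: row 0.00–14.43 (AQI 0–50). (50−0)·(9.77−0.00)/(14.43−0.00) + 0 = 50·9.77/14.43 + 0 ≈ 33.85 → 34.
Sub-indices: O₃→267, SO₂→65, PM10→175, CO→34. Ranked high→low: 267, 175, 65, 34. Second-highest sub-index = 175.

175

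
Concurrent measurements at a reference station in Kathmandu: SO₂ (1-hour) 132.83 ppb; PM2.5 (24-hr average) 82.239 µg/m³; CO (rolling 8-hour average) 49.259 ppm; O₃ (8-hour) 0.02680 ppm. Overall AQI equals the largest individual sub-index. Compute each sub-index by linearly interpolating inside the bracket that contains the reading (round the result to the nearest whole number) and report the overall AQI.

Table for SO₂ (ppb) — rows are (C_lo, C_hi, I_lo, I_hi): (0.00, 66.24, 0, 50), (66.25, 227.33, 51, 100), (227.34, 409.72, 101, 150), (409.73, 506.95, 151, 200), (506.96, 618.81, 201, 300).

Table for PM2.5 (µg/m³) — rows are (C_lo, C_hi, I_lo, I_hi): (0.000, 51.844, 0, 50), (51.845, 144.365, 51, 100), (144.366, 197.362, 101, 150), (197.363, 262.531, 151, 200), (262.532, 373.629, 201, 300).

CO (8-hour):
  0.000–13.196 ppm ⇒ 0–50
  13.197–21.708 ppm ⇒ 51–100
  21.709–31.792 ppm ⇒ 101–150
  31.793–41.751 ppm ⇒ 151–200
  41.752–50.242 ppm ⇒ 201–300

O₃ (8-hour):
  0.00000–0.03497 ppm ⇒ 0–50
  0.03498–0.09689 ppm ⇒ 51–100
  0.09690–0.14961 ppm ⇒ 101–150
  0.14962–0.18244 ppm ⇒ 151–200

SO₂: 132.83 ∈ [66.25, 227.33] ↔ index [51, 100].
51 + (132.83−66.25)·(100−51)/(227.33−66.25) = 51 + 66.58·49/161.08 ≈ 71.25, so AQI = 71.
PM2.5: row 51.845–144.365 (AQI 51–100). (100−51)·(82.239−51.845)/(144.365−51.845) + 51 = 49·30.394/92.520 + 51 ≈ 67.10 → 67.
CO: 49.259 ∈ [41.752, 50.242] ↔ index [201, 300].
201 + (49.259−41.752)·(300−201)/(50.242−41.752) = 201 + 7.507·99/8.490 ≈ 288.54, so AQI = 289.
O₃: 0.02680 lies in 0.00000–0.03497, so I_lo=0, I_hi=50, C_lo=0.00000, C_hi=0.03497.
(50−0)/(0.03497−0.00000) × (0.02680−0.00000) + 0 = 50/0.03497 × 0.02680 + 0 ≈ 38.32 → 38.
Sub-indices: SO₂→71, PM2.5→67, CO→289, O₃→38. Overall AQI = max = 289; dominant pollutant is CO.
AQI 289: Very Unhealthy.

289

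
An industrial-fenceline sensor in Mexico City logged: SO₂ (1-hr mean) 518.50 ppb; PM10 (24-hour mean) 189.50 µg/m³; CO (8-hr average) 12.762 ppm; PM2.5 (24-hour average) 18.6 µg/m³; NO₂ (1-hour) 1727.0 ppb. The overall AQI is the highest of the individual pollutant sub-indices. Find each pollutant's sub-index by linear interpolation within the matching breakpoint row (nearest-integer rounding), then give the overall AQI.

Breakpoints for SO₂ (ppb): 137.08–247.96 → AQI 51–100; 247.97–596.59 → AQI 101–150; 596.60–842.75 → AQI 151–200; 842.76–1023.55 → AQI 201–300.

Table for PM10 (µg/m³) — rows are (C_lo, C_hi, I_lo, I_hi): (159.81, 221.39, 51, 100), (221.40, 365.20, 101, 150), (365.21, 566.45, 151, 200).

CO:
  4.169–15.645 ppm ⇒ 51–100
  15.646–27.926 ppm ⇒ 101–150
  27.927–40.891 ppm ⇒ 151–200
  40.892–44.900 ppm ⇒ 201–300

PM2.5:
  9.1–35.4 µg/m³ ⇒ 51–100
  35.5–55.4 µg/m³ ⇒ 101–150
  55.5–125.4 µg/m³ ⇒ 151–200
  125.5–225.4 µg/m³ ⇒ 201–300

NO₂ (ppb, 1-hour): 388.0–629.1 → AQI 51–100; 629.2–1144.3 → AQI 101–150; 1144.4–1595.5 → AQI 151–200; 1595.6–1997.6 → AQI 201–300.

233

SO₂ 518.50: bracket 247.97–596.59 → index 101–150; slope 49/348.62, offset 270.53.
AQI = 101 + 49/348.62·270.53 ≈ 139.02 ⇒ 139.
PM10 189.50: bracket 159.81–221.39 → index 51–100; slope 49/61.58, offset 29.69.
AQI = 51 + 49/61.58·29.69 ≈ 74.62 ⇒ 75.
CO: row 4.169–15.645 (AQI 51–100). (100−51)·(12.762−4.169)/(15.645−4.169) + 51 = 49·8.593/11.476 + 51 ≈ 87.69 → 88.
PM2.5: 18.6 lies in 9.1–35.4, so I_lo=51, I_hi=100, C_lo=9.1, C_hi=35.4.
(100−51)/(35.4−9.1) × (18.6−9.1) + 51 = 49/26.3 × 9.5 + 51 ≈ 68.70 → 69.
NO₂ 1727.0: bracket 1595.6–1997.6 → index 201–300; slope 99/402.0, offset 131.4.
AQI = 201 + 99/402.0·131.4 ≈ 233.36 ⇒ 233.
Sub-indices: SO₂→139, PM10→75, CO→88, PM2.5→69, NO₂→233. Overall AQI = max = 233; dominant pollutant is NO₂.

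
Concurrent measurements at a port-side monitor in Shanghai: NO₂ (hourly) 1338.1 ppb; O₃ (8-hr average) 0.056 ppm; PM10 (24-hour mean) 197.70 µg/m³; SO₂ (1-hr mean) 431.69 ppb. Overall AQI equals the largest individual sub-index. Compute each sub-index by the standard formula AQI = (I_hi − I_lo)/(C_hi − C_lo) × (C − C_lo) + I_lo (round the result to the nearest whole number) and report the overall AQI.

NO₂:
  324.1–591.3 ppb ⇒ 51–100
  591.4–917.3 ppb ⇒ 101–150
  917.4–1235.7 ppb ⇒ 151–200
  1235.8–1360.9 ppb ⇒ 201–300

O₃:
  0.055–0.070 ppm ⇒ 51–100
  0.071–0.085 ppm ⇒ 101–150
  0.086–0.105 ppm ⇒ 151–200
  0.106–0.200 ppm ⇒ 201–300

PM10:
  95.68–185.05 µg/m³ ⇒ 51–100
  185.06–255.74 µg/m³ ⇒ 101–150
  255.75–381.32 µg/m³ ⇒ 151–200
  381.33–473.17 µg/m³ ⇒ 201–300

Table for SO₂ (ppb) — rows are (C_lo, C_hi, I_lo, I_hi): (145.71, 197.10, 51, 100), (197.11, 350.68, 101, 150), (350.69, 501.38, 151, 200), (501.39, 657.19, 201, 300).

282

NO₂: 1338.1 lies in 1235.8–1360.9, so I_lo=201, I_hi=300, C_lo=1235.8, C_hi=1360.9.
(300−201)/(1360.9−1235.8) × (1338.1−1235.8) + 201 = 99/125.1 × 102.3 + 201 ≈ 281.96 → 282.
O₃ 0.056: bracket 0.055–0.070 → index 51–100; slope 49/0.015, offset 0.001.
AQI = 51 + 49/0.015·0.001 ≈ 54.27 ⇒ 54.
PM10: 197.70 ∈ [185.06, 255.74] ↔ index [101, 150].
101 + (197.70−185.06)·(150−101)/(255.74−185.06) = 101 + 12.64·49/70.68 ≈ 109.76, so AQI = 110.
SO₂: row 350.69–501.38 (AQI 151–200). (200−151)·(431.69−350.69)/(501.38−350.69) + 151 = 49·81.00/150.69 + 151 ≈ 177.34 → 177.
Sub-indices: NO₂→282, O₃→54, PM10→110, SO₂→177. Overall AQI = max = 282; dominant pollutant is NO₂.
AQI 282: Very Unhealthy.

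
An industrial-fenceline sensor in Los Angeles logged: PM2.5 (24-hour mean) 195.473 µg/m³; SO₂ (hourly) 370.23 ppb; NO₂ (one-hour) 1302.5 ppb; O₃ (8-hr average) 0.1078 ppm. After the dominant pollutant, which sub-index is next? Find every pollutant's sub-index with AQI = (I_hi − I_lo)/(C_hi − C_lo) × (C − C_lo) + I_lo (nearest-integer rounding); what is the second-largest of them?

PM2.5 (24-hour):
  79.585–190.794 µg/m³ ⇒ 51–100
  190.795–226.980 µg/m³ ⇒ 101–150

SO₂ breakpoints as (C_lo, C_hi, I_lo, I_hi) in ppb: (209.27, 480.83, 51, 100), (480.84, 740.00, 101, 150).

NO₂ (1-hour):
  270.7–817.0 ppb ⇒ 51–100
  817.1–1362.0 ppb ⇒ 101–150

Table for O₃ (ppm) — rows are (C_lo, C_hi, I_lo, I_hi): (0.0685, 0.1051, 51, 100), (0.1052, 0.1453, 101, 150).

107

PM2.5: 195.473 lies in 190.795–226.980, so I_lo=101, I_hi=150, C_lo=190.795, C_hi=226.980.
(150−101)/(226.980−190.795) × (195.473−190.795) + 101 = 49/36.185 × 4.678 + 101 ≈ 107.33 → 107.
SO₂: row 209.27–480.83 (AQI 51–100). (100−51)·(370.23−209.27)/(480.83−209.27) + 51 = 49·160.96/271.56 + 51 ≈ 80.04 → 80.
NO₂: 1302.5 ∈ [817.1, 1362.0] ↔ index [101, 150].
101 + (1302.5−817.1)·(150−101)/(1362.0−817.1) = 101 + 485.4·49/544.9 ≈ 144.65, so AQI = 145.
O₃: row 0.1052–0.1453 (AQI 101–150). (150−101)·(0.1078−0.1052)/(0.1453−0.1052) + 101 = 49·0.0026/0.0401 + 101 ≈ 104.18 → 104.
Sub-indices: PM2.5→107, SO₂→80, NO₂→145, O₃→104. Ranked high→low: 145, 107, 104, 80. Second-highest sub-index = 107.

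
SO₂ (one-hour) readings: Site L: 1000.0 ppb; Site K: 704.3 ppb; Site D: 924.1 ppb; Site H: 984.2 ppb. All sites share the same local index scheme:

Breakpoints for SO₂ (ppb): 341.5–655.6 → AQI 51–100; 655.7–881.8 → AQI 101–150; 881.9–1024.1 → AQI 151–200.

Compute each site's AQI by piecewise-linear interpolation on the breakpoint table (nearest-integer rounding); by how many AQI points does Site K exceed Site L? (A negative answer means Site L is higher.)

Site L: 1000.0 lies in 881.9–1024.1, so I_lo=151, I_hi=200, C_lo=881.9, C_hi=1024.1.
(200−151)/(1024.1−881.9) × (1000.0−881.9) + 151 = 49/142.2 × 118.1 + 151 ≈ 191.70 → 192.
Site K: row 655.7–881.8 (AQI 101–150). (150−101)·(704.3−655.7)/(881.8−655.7) + 101 = 49·48.6/226.1 + 101 ≈ 111.53 → 112.
Site D: 924.1 lies in 881.9–1024.1, so I_lo=151, I_hi=200, C_lo=881.9, C_hi=1024.1.
(200−151)/(1024.1−881.9) × (924.1−881.9) + 151 = 49/142.2 × 42.2 + 151 ≈ 165.54 → 166.
Site H: 984.2 lies in 881.9–1024.1, so I_lo=151, I_hi=200, C_lo=881.9, C_hi=1024.1.
(200−151)/(1024.1−881.9) × (984.2−881.9) + 151 = 49/142.2 × 102.3 + 151 ≈ 186.25 → 186.
AQIs: Site L=192, Site K=112, Site D=166, Site H=186. Site K (112) − Site L (192) = -80.

-80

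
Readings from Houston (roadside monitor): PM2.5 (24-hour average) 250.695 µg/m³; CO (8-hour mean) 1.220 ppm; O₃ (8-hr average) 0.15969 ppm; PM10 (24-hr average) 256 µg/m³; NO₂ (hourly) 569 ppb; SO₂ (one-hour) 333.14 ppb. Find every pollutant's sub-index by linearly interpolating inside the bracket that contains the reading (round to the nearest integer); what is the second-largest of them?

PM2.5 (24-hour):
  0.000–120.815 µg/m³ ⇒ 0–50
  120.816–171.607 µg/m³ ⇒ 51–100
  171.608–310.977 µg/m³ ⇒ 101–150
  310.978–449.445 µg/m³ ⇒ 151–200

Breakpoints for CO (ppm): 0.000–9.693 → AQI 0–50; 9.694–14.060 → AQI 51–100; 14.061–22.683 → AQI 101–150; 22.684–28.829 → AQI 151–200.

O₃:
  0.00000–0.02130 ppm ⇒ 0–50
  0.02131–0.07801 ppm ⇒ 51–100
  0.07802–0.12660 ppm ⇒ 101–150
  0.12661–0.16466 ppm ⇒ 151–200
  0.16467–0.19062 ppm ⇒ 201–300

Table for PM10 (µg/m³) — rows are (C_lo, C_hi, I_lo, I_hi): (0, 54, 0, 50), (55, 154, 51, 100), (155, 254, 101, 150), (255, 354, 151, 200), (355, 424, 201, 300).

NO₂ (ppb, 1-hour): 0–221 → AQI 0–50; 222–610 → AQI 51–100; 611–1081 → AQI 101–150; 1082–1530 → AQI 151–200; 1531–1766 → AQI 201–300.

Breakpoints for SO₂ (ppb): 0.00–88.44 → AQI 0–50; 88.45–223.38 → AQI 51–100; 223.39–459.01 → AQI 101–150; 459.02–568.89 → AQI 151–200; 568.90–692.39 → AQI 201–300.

151

PM2.5: 250.695 lies in 171.608–310.977, so I_lo=101, I_hi=150, C_lo=171.608, C_hi=310.977.
(150−101)/(310.977−171.608) × (250.695−171.608) + 101 = 49/139.369 × 79.087 + 101 ≈ 128.81 → 129.
CO: row 0.000–9.693 (AQI 0–50). (50−0)·(1.220−0.000)/(9.693−0.000) + 0 = 50·1.220/9.693 + 0 ≈ 6.29 → 6.
O₃: 0.15969 lies in 0.12661–0.16466, so I_lo=151, I_hi=200, C_lo=0.12661, C_hi=0.16466.
(200−151)/(0.16466−0.12661) × (0.15969−0.12661) + 151 = 49/0.03805 × 0.03308 + 151 ≈ 193.60 → 194.
PM10: 256 lies in 255–354, so I_lo=151, I_hi=200, C_lo=255, C_hi=354.
(200−151)/(354−255) × (256−255) + 151 = 49/99 × 1 + 151 ≈ 151.49 → 151.
NO₂: row 222–610 (AQI 51–100). (100−51)·(569−222)/(610−222) + 51 = 49·347/388 + 51 ≈ 94.82 → 95.
SO₂: 333.14 lies in 223.39–459.01, so I_lo=101, I_hi=150, C_lo=223.39, C_hi=459.01.
(150−101)/(459.01−223.39) × (333.14−223.39) + 101 = 49/235.62 × 109.75 + 101 ≈ 123.82 → 124.
Sub-indices: PM2.5→129, CO→6, O₃→194, PM10→151, NO₂→95, SO₂→124. Ranked high→low: 194, 151, 129, 124, 95, 6. Second-highest sub-index = 151.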